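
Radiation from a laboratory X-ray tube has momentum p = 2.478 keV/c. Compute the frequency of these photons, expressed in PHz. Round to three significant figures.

599 PHz

Use h = 6.62607015 × 10^-34 J·s, c = 2.99792458 × 10^8 m/s, 1 eV = 1.602176634 × 10^-19 J.
In SI units: p = 2.478 keV/c = 1.3243 × 10^-24 kg·m/s.
Apply f = pc/h: f = 5.992 × 10^17 Hz.
Converting to PHz: f = 599.2 PHz ≈ 599 PHz.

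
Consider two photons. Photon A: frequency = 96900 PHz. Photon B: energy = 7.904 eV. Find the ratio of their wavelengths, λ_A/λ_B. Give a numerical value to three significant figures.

1.97 × 10^-5

λ_A = 3.094 × 10^-12 m (from frequency = 96900 PHz, via λ = c/f).
λ_B = 1.569 × 10^-7 m (from energy = 7.904 eV, via λ = hc/E).
Ratio = 3.094 × 10^-12 / 1.569 × 10^-7 = 1.97 × 10^-5.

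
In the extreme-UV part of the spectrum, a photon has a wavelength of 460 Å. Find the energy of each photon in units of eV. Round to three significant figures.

(h = 6.62607015e-34 J·s, c = 2.99792458e8 m/s, 1 eV = 1.602176634e-19 J.)
Convert to SI: λ = 460 Å = 4.6e-8 m.
The photon relation is E = hc/λ, giving E = 4.318e-18 J.
Converting to eV: E = 26.95 eV ≈ 27.0 eV.

27.0 eV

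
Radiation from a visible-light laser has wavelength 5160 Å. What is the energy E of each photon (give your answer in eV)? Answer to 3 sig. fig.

Take h = 6.62607015 × 10^-34 J·s, c = 2.99792458 × 10^8 m/s, 1 eV = 1.602176634 × 10^-19 J.
First convert: λ = 5160 Å = 5.16 × 10^-7 m.
Since E = hc/λ for a photon, E = 3.850 × 10^-19 J.
Converting to eV: E = 2.403 eV ≈ 2.40 eV.

2.40 eV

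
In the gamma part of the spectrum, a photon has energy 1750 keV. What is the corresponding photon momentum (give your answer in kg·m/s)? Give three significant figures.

9.35 × 10^-22 kg·m/s

First convert: E = 1750 keV = 2.8038 × 10^-13 J.
The photon relation is p = E/c, giving p = 9.353 × 10^-22 kg·m/s.
So p ≈ 9.35 × 10^-22 kg·m/s.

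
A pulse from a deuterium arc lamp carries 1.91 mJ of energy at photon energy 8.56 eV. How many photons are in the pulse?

Per-photon energy: E = 1.371 × 10^-18 J (from energy = 8.56 eV).
N = E_total / E_photon = 0.00191 J / 1.371 × 10^-18 J = 1.39 × 10^15.

1.39 × 10^15 photons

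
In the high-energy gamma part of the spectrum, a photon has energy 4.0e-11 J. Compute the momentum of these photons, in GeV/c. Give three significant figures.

Apply p = E/c: p = 1.334e-19 kg·m/s.
Converting to GeV/c: p = 0.2497 GeV/c ≈ 0.250 GeV/c.

0.250 GeV/c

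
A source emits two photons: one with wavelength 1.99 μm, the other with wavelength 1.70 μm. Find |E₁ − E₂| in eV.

0.106 eV

Using E = hc/λ: E₁ = 9.982 × 10^-20 J, E₂ = 1.168 × 10^-19 J.
|ΔE| = |9.982 × 10^-20 − 1.168 × 10^-19| = 1.70 × 10^-20 J = 0.106 eV.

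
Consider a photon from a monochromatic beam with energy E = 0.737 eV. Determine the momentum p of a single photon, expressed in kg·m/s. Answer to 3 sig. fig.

(c = 2.99792458 × 10^8 m/s, 1 eV = 1.602176634 × 10^-19 J.)
In SI units: E = 0.737 eV = 1.1808 × 10^-19 J.
Apply p = E/c: p = 3.939 × 10^-28 kg·m/s.
So p ≈ 3.94 × 10^-28 kg·m/s.

3.94 × 10^-28 kg·m/s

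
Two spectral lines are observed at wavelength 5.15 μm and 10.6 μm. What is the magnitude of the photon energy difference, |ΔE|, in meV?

124 meV

Using E = hc/λ: E₁ = 3.857 × 10^-20 J, E₂ = 1.874 × 10^-20 J.
|ΔE| = |3.857 × 10^-20 − 1.874 × 10^-20| = 1.98 × 10^-20 J = 124 meV.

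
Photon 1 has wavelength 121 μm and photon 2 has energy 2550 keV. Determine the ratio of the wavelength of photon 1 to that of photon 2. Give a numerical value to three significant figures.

2.49 × 10^8

λ_1 = 1.210 × 10^-4 m (from wavelength = 121 μm, via λ given directly).
λ_2 = 4.862 × 10^-13 m (from energy = 2550 keV, via λ = hc/E).
Ratio = 1.210 × 10^-4 / 4.862 × 10^-13 = 2.49 × 10^8.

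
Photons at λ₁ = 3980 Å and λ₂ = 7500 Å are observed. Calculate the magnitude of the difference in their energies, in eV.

Using E = hc/λ: E₁ = 4.991 × 10^-19 J, E₂ = 2.649 × 10^-19 J.
|ΔE| = |4.991 × 10^-19 − 2.649 × 10^-19| = 2.34 × 10^-19 J = 1.46 eV.

1.46 eV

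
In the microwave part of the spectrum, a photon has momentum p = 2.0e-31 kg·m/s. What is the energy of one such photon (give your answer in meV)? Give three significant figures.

(c = 2.99792458e8 m/s, 1 eV = 1.602176634e-19 J.)
Apply E = pc: E = 5.996e-23 J.
Converting to meV: E = 0.3742 meV ≈ 0.374 meV.

0.374 meV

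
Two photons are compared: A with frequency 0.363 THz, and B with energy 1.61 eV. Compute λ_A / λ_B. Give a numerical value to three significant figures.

λ_A = 8.259 × 10^-4 m (from frequency = 0.363 THz, via λ = c/f).
λ_B = 7.701 × 10^-7 m (from energy = 1.61 eV, via λ = hc/E).
Ratio = 8.259 × 10^-4 / 7.701 × 10^-7 = 1070.

1070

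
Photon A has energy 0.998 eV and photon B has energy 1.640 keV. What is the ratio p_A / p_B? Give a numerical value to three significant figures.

p_A = 5.334e-28 kg·m/s (from energy = 0.998 eV, via p = E/c).
p_B = 8.765e-25 kg·m/s (from energy = 1.640 keV, via p = E/c).
Ratio = 5.334e-28 / 8.765e-25 = 6.09e-4.

6.09e-4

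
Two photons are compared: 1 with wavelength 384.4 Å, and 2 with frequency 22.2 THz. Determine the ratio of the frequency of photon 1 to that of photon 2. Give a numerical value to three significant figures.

f_1 = 7.799·10^15 Hz (from wavelength = 384.4 Å, via f = c/λ).
f_2 = 2.220·10^13 Hz (from frequency = 22.2 THz, via f given directly).
Ratio = 7.799·10^15 / 2.220·10^13 = 351.

351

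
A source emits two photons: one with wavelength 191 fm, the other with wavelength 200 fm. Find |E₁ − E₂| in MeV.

Using E = hc/λ: E₁ = 1.040·10^-12 J, E₂ = 9.932·10^-13 J.
|ΔE| = |1.040·10^-12 − 9.932·10^-13| = 4.68·10^-14 J = 0.292 MeV.

0.292 MeV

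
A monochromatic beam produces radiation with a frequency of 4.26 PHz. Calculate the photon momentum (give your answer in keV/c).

Convert to SI: f = 4.26 PHz = 4.26 × 10^15 Hz.
For a photon p = hf/c, so p = 9.416 × 10^-27 kg·m/s.
Converting to keV/c: p = 0.01762 keV/c ≈ 0.0176 keV/c.

0.0176 keV/c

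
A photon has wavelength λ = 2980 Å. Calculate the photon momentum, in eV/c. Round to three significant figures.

Use h = 6.62607015e-34 J·s, c = 2.99792458e8 m/s, 1 eV = 1.602176634e-19 J.
First convert: λ = 2980 Å = 2.98e-7 m.
For a photon p = h/λ, so p = 2.224e-27 kg·m/s.
Converting to eV/c: p = 4.161 eV/c ≈ 4.16 eV/c.

4.16 eV/c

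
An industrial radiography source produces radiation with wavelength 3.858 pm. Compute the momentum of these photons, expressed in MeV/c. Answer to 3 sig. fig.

(h = 6.62607015e-34 J·s, c = 2.99792458e8 m/s, 1 eV = 1.602176634e-19 J.)
Convert to SI: λ = 3.858 pm = 3.858e-12 m.
For a photon p = h/λ, so p = 1.717e-22 kg·m/s.
Converting to MeV/c: p = 0.3214 MeV/c ≈ 0.321 MeV/c.

0.321 MeV/c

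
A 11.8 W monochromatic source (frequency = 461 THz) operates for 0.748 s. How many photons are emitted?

2.89 × 10^19 photons

Total energy: E_total = P·t = 11.8 × 0.748 = 8.826 J.
Per-photon energy: E = 3.055 × 10^-19 J.
N = E_total / E_photon = 2.89 × 10^19.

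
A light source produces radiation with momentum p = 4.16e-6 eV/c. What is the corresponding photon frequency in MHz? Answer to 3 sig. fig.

1010 MHz

Convert to SI: p = 4.16e-6 eV/c = 2.2232e-33 kg·m/s.
Apply f = pc/h: f = 1.006e9 Hz.
Converting to MHz: f = 1006 MHz ≈ 1010 MHz.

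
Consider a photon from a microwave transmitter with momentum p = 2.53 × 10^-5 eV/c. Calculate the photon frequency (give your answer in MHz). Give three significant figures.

(h = 6.62607015 × 10^-34 J·s, c = 2.99792458 × 10^8 m/s, 1 eV = 1.602176634 × 10^-19 J.)
Convert to SI: p = 2.53 × 10^-5 eV/c = 1.3521 × 10^-32 kg·m/s.
The photon relation is f = pc/h, giving f = 6.118 × 10^9 Hz.
Converting to MHz: f = 6118 MHz ≈ 6120 MHz.

6120 MHz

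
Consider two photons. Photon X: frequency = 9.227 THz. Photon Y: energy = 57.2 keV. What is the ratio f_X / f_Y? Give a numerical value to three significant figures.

6.67 × 10^-7

f_X = 9.227 × 10^12 Hz (from frequency = 9.227 THz, via f given directly).
f_Y = 1.383 × 10^19 Hz (from energy = 57.2 keV, via f = E/h).
Ratio = 9.227 × 10^12 / 1.383 × 10^19 = 6.67 × 10^-7.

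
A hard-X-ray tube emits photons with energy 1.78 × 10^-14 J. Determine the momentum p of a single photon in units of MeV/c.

0.111 MeV/c

Use c = 2.99792458 × 10^8 m/s, 1 eV = 1.602176634 × 10^-19 J.
Apply p = E/c: p = 5.937 × 10^-23 kg·m/s.
Converting to MeV/c: p = 0.1111 MeV/c ≈ 0.111 MeV/c.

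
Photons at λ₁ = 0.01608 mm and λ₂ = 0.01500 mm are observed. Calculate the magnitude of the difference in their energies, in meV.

Using E = hc/λ: E₁ = 1.2354·10^-20 J, E₂ = 1.3243·10^-20 J.
|ΔE| = |1.2354·10^-20 − 1.3243·10^-20| = 8.89·10^-22 J = 5.55 meV.

5.55 meV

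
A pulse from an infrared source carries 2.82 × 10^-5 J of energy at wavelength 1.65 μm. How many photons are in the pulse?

Per-photon energy: E = 1.204 × 10^-19 J (from wavelength = 1.65 μm).
N = E_total / E_photon = 2.82 × 10^-5 J / 1.204 × 10^-19 J = 2.34 × 10^14.

2.34 × 10^14 photons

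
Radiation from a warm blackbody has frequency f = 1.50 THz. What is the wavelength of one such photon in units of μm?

200 μm

First convert: f = 1.50 THz = 1.50 × 10^12 Hz.
The photon relation is λ = c/f, giving λ = 1.999 × 10^-4 m.
Converting to μm: λ = 199.9 μm ≈ 200 μm.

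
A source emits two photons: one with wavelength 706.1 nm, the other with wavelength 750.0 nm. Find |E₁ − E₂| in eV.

0.103 eV

Using E = hc/λ: E₁ = 2.8133·10^-19 J, E₂ = 2.6486·10^-19 J.
|ΔE| = |2.8133·10^-19 − 2.6486·10^-19| = 1.65·10^-20 J = 0.103 eV.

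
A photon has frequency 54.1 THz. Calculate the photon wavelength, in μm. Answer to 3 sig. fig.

Convert to SI: f = 54.1 THz = 5.41e13 Hz.
Apply λ = c/f: λ = 5.541e-6 m.
Converting to μm: λ = 5.541 μm ≈ 5.54 μm.

5.54 μm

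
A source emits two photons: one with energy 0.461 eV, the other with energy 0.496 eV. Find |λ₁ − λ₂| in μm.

Using λ = hc/E: λ₁ = 2.689 × 10^-6 m, λ₂ = 2.500 × 10^-6 m.
|Δλ| = |2.689 × 10^-6 − 2.500 × 10^-6| = 1.90 × 10^-7 m = 0.190 μm.

0.190 μm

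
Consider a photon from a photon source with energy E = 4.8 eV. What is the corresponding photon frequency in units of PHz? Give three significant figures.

Convert to SI: E = 4.8 eV = 7.6904 × 10^-19 J.
Apply f = E/h: f = 1.161 × 10^15 Hz.
Converting to PHz: f = 1.161 PHz ≈ 1.16 PHz.

1.16 PHz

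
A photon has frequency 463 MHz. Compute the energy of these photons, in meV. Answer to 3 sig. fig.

1.91 × 10^-3 meV

First convert: f = 463 MHz = 4.63 × 10^8 Hz.
Since E = hf for a photon, E = 3.068 × 10^-25 J.
Converting to meV: E = 0.001915 meV ≈ 1.91 × 10^-3 meV.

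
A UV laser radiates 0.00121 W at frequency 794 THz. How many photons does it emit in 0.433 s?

Total energy: E_total = P·t = 0.00121 × 0.433 = 5.239 × 10^-4 J.
Per-photon energy: E = 5.261 × 10^-19 J.
N = E_total / E_photon = 9.96 × 10^14.

9.96 × 10^14 photons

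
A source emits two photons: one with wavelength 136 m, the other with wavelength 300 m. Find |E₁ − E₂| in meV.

Using E = hc/λ: E₁ = 1.461e-27 J, E₂ = 6.621e-28 J.
|ΔE| = |1.461e-27 − 6.621e-28| = 7.98e-28 J = 4.98e-6 meV.

4.98e-6 meV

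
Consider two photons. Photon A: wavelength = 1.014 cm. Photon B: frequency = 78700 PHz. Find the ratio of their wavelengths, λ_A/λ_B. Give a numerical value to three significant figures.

2.66e9

λ_A = 0.01014 m (from wavelength = 1.014 cm, via λ given directly).
λ_B = 3.809e-12 m (from frequency = 78700 PHz, via λ = c/f).
Ratio = 0.01014 / 3.809e-12 = 2.66e9.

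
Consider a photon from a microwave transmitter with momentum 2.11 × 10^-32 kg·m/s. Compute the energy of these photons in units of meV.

The photon relation is E = pc, giving E = 6.326 × 10^-24 J.
Converting to meV: E = 0.03948 meV ≈ 0.0395 meV.

0.0395 meV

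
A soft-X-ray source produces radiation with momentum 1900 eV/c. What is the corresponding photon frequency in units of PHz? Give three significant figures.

In SI units: p = 1900 eV/c = 1.0154e-24 kg·m/s.
For a photon f = pc/h, so f = 4.594e17 Hz.
Converting to PHz: f = 459.4 PHz ≈ 459 PHz.

459 PHz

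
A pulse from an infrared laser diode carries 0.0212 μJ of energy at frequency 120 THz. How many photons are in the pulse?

2.67e11 photons

Per-photon energy: E = 7.951e-20 J (from frequency = 120 THz).
N = E_total / E_photon = 2.12e-8 J / 7.951e-20 J = 2.67e11.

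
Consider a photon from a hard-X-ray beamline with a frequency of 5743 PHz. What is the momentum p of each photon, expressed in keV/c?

In SI units: f = 5743 PHz = 5.743 × 10^18 Hz.
The photon relation is p = hf/c, giving p = 1.269 × 10^-23 kg·m/s.
Converting to keV/c: p = 23.75 keV/c ≈ 23.8 keV/c.

23.8 keV/c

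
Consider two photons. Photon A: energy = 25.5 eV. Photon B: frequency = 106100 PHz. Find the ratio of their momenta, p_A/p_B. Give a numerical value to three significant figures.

p_A = 1.363 × 10^-26 kg·m/s (from energy = 25.5 eV, via p = E/c).
p_B = 2.345 × 10^-22 kg·m/s (from frequency = 106100 PHz, via p = hf/c).
Ratio = 1.363 × 10^-26 / 2.345 × 10^-22 = 5.81 × 10^-5.

5.81 × 10^-5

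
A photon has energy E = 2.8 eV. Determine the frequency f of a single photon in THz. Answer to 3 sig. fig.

677 THz

(h = 6.62607015 × 10^-34 J·s, 1 eV = 1.602176634 × 10^-19 J.)
In SI units: E = 2.8 eV = 4.4861 × 10^-19 J.
Since f = E/h for a photon, f = 6.770 × 10^14 Hz.
Converting to THz: f = 677.0 THz ≈ 677 THz.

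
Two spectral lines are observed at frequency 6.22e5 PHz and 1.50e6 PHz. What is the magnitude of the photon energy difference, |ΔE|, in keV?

3630 keV

Using E = hf: E₁ = 4.121e-13 J, E₂ = 9.939e-13 J.
|ΔE| = |4.121e-13 − 9.939e-13| = 5.82e-13 J = 3630 keV.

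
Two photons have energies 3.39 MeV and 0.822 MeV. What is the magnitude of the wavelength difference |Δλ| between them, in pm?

1.14 pm

Using λ = hc/E: λ₁ = 3.657 × 10^-13 m, λ₂ = 1.508 × 10^-12 m.
|Δλ| = |3.657 × 10^-13 − 1.508 × 10^-12| = 1.14 × 10^-12 m = 1.14 pm.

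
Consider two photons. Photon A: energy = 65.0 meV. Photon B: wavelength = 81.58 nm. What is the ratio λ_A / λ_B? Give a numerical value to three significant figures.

λ_A = 1.907 × 10^-5 m (from energy = 65.0 meV, via λ = hc/E).
λ_B = 8.158 × 10^-8 m (from wavelength = 81.58 nm, via λ given directly).
Ratio = 1.907 × 10^-5 / 8.158 × 10^-8 = 234.

234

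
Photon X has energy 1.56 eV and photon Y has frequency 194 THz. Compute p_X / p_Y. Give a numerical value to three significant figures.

1.94

p_X = 8.337 × 10^-28 kg·m/s (from energy = 1.56 eV, via p = E/c).
p_Y = 4.288 × 10^-28 kg·m/s (from frequency = 194 THz, via p = hf/c).
Ratio = 8.337 × 10^-28 / 4.288 × 10^-28 = 1.94.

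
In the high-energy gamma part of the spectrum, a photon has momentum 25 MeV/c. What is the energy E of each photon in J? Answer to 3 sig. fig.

Take c = 2.99792458·10^8 m/s, 1 eV = 1.602176634·10^-19 J.
In SI units: p = 25 MeV/c = 1.3361·10^-20 kg·m/s.
Since E = pc for a photon, E = 4.005·10^-12 J.
So E ≈ 4.01·10^-12 J.

4.01·10^-12 J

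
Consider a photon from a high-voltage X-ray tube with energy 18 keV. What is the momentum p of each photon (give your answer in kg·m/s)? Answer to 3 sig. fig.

Use c = 2.99792458·10^8 m/s, 1 eV = 1.602176634·10^-19 J.
First convert: E = 18 keV = 2.8839·10^-15 J.
Since p = E/c for a photon, p = 9.620·10^-24 kg·m/s.
So p ≈ 9.62·10^-24 kg·m/s.

9.62·10^-24 kg·m/s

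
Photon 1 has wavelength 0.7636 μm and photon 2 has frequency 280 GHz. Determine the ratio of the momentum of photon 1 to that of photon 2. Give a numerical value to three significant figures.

p_1 = 8.677 × 10^-28 kg·m/s (from wavelength = 0.7636 μm, via p = h/λ).
p_2 = 6.189 × 10^-31 kg·m/s (from frequency = 280 GHz, via p = hf/c).
Ratio = 8.677 × 10^-28 / 6.189 × 10^-31 = 1400.

1400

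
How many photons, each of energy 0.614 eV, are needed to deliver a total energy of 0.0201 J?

Per-photon energy: E = 9.837e-20 J (from energy = 0.614 eV).
N = E_total / E_photon = 0.0201 J / 9.837e-20 J = 2.04e17.

2.04e17 photons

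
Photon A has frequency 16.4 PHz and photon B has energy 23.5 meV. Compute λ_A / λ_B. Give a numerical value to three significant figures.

λ_A = 1.828·10^-8 m (from frequency = 16.4 PHz, via λ = c/f).
λ_B = 5.276·10^-5 m (from energy = 23.5 meV, via λ = hc/E).
Ratio = 1.828·10^-8 / 5.276·10^-5 = 3.46·10^-4.

3.46·10^-4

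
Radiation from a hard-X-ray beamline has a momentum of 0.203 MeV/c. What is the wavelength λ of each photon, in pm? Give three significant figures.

6.11 pm

First convert: p = 0.203 MeV/c = 1.0849 × 10^-22 kg·m/s.
The photon relation is λ = h/p, giving λ = 6.108 × 10^-12 m.
Converting to pm: λ = 6.108 pm ≈ 6.11 pm.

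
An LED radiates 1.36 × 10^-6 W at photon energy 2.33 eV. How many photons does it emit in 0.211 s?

7.69 × 10^11 photons

Total energy: E_total = P·t = 1.36 × 10^-6 × 0.211 = 2.870 × 10^-7 J.
Per-photon energy: E = 3.733 × 10^-19 J.
N = E_total / E_photon = 7.69 × 10^11.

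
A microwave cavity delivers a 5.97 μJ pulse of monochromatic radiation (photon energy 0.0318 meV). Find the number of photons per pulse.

1.17e18 photons

Per-photon energy: E = 5.095e-24 J (from energy = 0.0318 meV).
N = E_total / E_photon = 5.97e-6 J / 5.095e-24 J = 1.17e18.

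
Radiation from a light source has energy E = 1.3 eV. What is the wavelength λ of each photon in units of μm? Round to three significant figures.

Take h = 6.62607015e-34 J·s, c = 2.99792458e8 m/s, 1 eV = 1.602176634e-19 J.
First convert: E = 1.3 eV = 2.0828e-19 J.
The photon relation is λ = hc/E, giving λ = 9.537e-7 m.
Converting to μm: λ = 0.9537 μm ≈ 0.954 μm.

0.954 μm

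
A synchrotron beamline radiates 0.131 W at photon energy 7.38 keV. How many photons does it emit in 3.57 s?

Total energy: E_total = P·t = 0.131 × 3.57 = 0.4677 J.
Per-photon energy: E = 1.182e-15 J.
N = E_total / E_photon = 3.96e14.

3.96e14 photons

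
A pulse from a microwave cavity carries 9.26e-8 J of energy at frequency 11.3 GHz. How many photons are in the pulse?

Per-photon energy: E = 7.487e-24 J (from frequency = 11.3 GHz).
N = E_total / E_photon = 9.26e-8 J / 7.487e-24 J = 1.24e16.

1.24e16 photons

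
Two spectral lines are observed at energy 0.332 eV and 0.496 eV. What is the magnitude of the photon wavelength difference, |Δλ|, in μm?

Using λ = hc/E: λ₁ = 3.734·10^-6 m, λ₂ = 2.500·10^-6 m.
|Δλ| = |3.734·10^-6 − 2.500·10^-6| = 1.23·10^-6 m = 1.23 μm.

1.23 μm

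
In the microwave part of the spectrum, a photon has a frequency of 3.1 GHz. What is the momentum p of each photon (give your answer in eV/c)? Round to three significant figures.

Use h = 6.62607015 × 10^-34 J·s, c = 2.99792458 × 10^8 m/s, 1 eV = 1.602176634 × 10^-19 J.
In SI units: f = 3.1 GHz = 3.1 × 10^9 Hz.
The photon relation is p = hf/c, giving p = 6.852 × 10^-33 kg·m/s.
Converting to eV/c: p = 1.282 × 10^-5 eV/c ≈ 1.28 × 10^-5 eV/c.

1.28 × 10^-5 eV/c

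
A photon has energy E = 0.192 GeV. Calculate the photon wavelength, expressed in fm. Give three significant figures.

6.46 fm

Use h = 6.62607015e-34 J·s, c = 2.99792458e8 m/s, 1 eV = 1.602176634e-19 J.
Convert to SI: E = 0.192 GeV = 3.0762e-11 J.
For a photon λ = hc/E, so λ = 6.458e-15 m.
Converting to fm: λ = 6.458 fm ≈ 6.46 fm.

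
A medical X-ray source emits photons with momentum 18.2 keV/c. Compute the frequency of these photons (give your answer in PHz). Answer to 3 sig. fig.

Convert to SI: p = 18.2 keV/c = 9.7266e-24 kg·m/s.
Since f = pc/h for a photon, f = 4.401e18 Hz.
Converting to PHz: f = 4401 PHz ≈ 4400 PHz.

4400 PHz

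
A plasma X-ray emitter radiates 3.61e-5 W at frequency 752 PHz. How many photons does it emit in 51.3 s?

3.72e12 photons

Total energy: E_total = P·t = 3.61e-5 × 51.3 = 0.001852 J.
Per-photon energy: E = 4.983e-16 J.
N = E_total / E_photon = 3.72e12.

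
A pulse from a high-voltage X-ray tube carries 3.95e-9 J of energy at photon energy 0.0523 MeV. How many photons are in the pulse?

4.71e5 photons

Per-photon energy: E = 8.379e-15 J (from energy = 0.0523 MeV).
N = E_total / E_photon = 3.95e-9 J / 8.379e-15 J = 4.71e5.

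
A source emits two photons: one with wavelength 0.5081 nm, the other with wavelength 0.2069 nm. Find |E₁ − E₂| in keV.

Using E = hc/λ: E₁ = 3.9096 × 10^-16 J, E₂ = 9.6010 × 10^-16 J.
|ΔE| = |3.9096 × 10^-16 − 9.6010 × 10^-16| = 5.69 × 10^-16 J = 3.55 keV.

3.55 keV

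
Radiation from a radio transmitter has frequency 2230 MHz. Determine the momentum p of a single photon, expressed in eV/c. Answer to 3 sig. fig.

Convert to SI: f = 2230 MHz = 2.23e9 Hz.
Since p = hf/c for a photon, p = 4.929e-33 kg·m/s.
Converting to eV/c: p = 9.223e-6 eV/c ≈ 9.22e-6 eV/c.

9.22e-6 eV/c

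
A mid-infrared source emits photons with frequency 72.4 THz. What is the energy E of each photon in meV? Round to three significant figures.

Convert to SI: f = 72.4 THz = 7.24e13 Hz.
The photon relation is E = hf, giving E = 4.797e-20 J.
Converting to meV: E = 299.4 meV ≈ 299 meV.

299 meV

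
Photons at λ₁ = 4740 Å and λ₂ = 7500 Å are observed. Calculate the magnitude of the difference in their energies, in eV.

Using E = hc/λ: E₁ = 4.191·10^-19 J, E₂ = 2.649·10^-19 J.
|ΔE| = |4.191·10^-19 − 2.649·10^-19| = 1.54·10^-19 J = 0.963 eV.

0.963 eV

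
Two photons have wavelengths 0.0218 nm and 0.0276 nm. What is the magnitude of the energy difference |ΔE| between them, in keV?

Using E = hc/λ: E₁ = 9.112·10^-15 J, E₂ = 7.197·10^-15 J.
|ΔE| = |9.112·10^-15 − 7.197·10^-15| = 1.91·10^-15 J = 12.0 keV.

12.0 keV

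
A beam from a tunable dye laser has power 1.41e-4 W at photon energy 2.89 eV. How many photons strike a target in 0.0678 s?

Total energy: E_total = P·t = 1.41e-4 × 0.0678 = 9.560e-6 J.
Per-photon energy: E = 4.630e-19 J.
N = E_total / E_photon = 2.06e13.

2.06e13 photons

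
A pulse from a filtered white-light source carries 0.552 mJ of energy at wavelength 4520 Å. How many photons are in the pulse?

Per-photon energy: E = 4.395·10^-19 J (from wavelength = 4520 Å).
N = E_total / E_photon = 5.52·10^-4 J / 4.395·10^-19 J = 1.26·10^15.

1.26·10^15 photons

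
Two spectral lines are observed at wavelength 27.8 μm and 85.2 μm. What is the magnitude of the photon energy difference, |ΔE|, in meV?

Using E = hc/λ: E₁ = 7.145·10^-21 J, E₂ = 2.332·10^-21 J.
|ΔE| = |7.145·10^-21 − 2.332·10^-21| = 4.81·10^-21 J = 30.0 meV.

30.0 meV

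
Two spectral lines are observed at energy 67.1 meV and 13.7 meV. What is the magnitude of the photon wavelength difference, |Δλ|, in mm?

0.0720 mm

Using λ = hc/E: λ₁ = 1.848 × 10^-5 m, λ₂ = 9.050 × 10^-5 m.
|Δλ| = |1.848 × 10^-5 − 9.050 × 10^-5| = 7.20 × 10^-5 m = 0.0720 mm.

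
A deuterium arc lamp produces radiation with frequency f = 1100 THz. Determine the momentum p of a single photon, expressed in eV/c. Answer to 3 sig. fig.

4.55 eV/c

Take h = 6.62607015 × 10^-34 J·s, c = 2.99792458 × 10^8 m/s, 1 eV = 1.602176634 × 10^-19 J.
In SI units: f = 1100 THz = 1.1 × 10^15 Hz.
For a photon p = hf/c, so p = 2.431 × 10^-27 kg·m/s.
Converting to eV/c: p = 4.549 eV/c ≈ 4.55 eV/c.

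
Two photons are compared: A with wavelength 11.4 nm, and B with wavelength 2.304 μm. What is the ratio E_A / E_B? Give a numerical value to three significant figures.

202

E_A = 1.742e-17 J (from wavelength = 11.4 nm, via E = hc/λ).
E_B = 8.622e-20 J (from wavelength = 2.304 μm, via E = hc/λ).
Ratio = 1.742e-17 / 8.622e-20 = 202.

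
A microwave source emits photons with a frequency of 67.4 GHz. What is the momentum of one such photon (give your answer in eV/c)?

In SI units: f = 67.4 GHz = 6.74·10^10 Hz.
Apply p = hf/c: p = 1.490·10^-31 kg·m/s.
Converting to eV/c: p = 2.787·10^-4 eV/c ≈ 2.79·10^-4 eV/c.

2.79·10^-4 eV/c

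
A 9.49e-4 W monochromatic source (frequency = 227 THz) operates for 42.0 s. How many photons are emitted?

2.65e17 photons

Total energy: E_total = P·t = 9.49e-4 × 42.0 = 0.03986 J.
Per-photon energy: E = 1.504e-19 J.
N = E_total / E_photon = 2.65e17.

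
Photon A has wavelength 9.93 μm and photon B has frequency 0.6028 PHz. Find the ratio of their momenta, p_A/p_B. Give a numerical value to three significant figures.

p_A = 6.673e-29 kg·m/s (from wavelength = 9.93 μm, via p = h/λ).
p_B = 1.332e-27 kg·m/s (from frequency = 0.6028 PHz, via p = hf/c).
Ratio = 6.673e-29 / 1.332e-27 = 0.0501.

0.0501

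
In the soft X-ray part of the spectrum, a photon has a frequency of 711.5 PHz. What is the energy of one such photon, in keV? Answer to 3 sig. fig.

2.94 keV

Use h = 6.62607015e-34 J·s, 1 eV = 1.602176634e-19 J.
Convert to SI: f = 711.5 PHz = 7.115e17 Hz.
For a photon E = hf, so E = 4.714e-16 J.
Converting to keV: E = 2.943 keV ≈ 2.94 keV.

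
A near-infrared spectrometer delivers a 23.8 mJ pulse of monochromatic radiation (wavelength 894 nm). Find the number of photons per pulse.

Per-photon energy: E = 2.222e-19 J (from wavelength = 894 nm).
N = E_total / E_photon = 0.0238 J / 2.222e-19 J = 1.07e17.

1.07e17 photons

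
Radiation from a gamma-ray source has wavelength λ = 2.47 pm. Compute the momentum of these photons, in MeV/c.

0.502 MeV/c

Take h = 6.62607015 × 10^-34 J·s, c = 2.99792458 × 10^8 m/s, 1 eV = 1.602176634 × 10^-19 J.
First convert: λ = 2.47 pm = 2.47 × 10^-12 m.
The photon relation is p = h/λ, giving p = 2.683 × 10^-22 kg·m/s.
Converting to MeV/c: p = 0.5020 MeV/c ≈ 0.502 MeV/c.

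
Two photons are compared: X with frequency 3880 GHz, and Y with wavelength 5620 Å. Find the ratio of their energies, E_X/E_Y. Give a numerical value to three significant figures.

E_X = 2.571 × 10^-21 J (from frequency = 3880 GHz, via E = hf).
E_Y = 3.535 × 10^-19 J (from wavelength = 5620 Å, via E = hc/λ).
Ratio = 2.571 × 10^-21 / 3.535 × 10^-19 = 7.27 × 10^-3.

7.27 × 10^-3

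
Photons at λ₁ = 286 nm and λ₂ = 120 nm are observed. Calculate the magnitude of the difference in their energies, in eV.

6.00 eV

Using E = hc/λ: E₁ = 6.946e-19 J, E₂ = 1.655e-18 J.
|ΔE| = |6.946e-19 − 1.655e-18| = 9.61e-19 J = 6.00 eV.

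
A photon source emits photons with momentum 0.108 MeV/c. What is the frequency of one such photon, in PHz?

2.61 × 10^4 PHz

Take h = 6.62607015 × 10^-34 J·s, c = 2.99792458 × 10^8 m/s, 1 eV = 1.602176634 × 10^-19 J.
Convert to SI: p = 0.108 MeV/c = 5.7718 × 10^-23 kg·m/s.
Apply f = pc/h: f = 2.611 × 10^19 Hz.
Converting to PHz: f = 26110 PHz ≈ 2.61 × 10^4 PHz.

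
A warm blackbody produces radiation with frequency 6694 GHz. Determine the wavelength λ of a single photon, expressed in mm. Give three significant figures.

In SI units: f = 6694 GHz = 6.694 × 10^12 Hz.
The photon relation is λ = c/f, giving λ = 4.479 × 10^-5 m.
Converting to mm: λ = 0.04479 mm ≈ 0.0448 mm.

0.0448 mm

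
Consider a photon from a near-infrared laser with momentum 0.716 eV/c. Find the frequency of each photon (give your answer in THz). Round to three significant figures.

In SI units: p = 0.716 eV/c = 3.8265e-28 kg·m/s.
For a photon f = pc/h, so f = 1.731e14 Hz.
Converting to THz: f = 173.1 THz ≈ 173 THz.

173 THz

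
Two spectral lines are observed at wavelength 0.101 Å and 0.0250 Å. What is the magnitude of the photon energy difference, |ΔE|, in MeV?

0.373 MeV

Using E = hc/λ: E₁ = 1.967e-14 J, E₂ = 7.946e-14 J.
|ΔE| = |1.967e-14 − 7.946e-14| = 5.98e-14 J = 0.373 MeV.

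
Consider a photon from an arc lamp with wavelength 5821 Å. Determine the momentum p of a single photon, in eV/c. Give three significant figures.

(h = 6.62607015·10^-34 J·s, c = 2.99792458·10^8 m/s, 1 eV = 1.602176634·10^-19 J.)
In SI units: λ = 5821 Å = 5.821·10^-7 m.
The photon relation is p = h/λ, giving p = 1.138·10^-27 kg·m/s.
Converting to eV/c: p = 2.130 eV/c ≈ 2.13 eV/c.

2.13 eV/c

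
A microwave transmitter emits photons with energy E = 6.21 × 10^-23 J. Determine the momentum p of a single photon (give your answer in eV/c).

3.88 × 10^-4 eV/c

Use c = 2.99792458 × 10^8 m/s, 1 eV = 1.602176634 × 10^-19 J.
Apply p = E/c: p = 2.071 × 10^-31 kg·m/s.
Converting to eV/c: p = 3.876 × 10^-4 eV/c ≈ 3.88 × 10^-4 eV/c.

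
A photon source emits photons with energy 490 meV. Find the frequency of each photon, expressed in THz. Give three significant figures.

First convert: E = 490 meV = 7.8507e-20 J.
Apply f = E/h: f = 1.185e14 Hz.
Converting to THz: f = 118.5 THz ≈ 118 THz.

118 THz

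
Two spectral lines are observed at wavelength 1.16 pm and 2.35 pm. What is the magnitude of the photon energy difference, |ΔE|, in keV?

Using E = hc/λ: E₁ = 1.712e-13 J, E₂ = 8.453e-14 J.
|ΔE| = |1.712e-13 − 8.453e-14| = 8.67e-14 J = 541 keV.

541 keV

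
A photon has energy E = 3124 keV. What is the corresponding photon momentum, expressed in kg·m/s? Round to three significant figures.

1.67 × 10^-21 kg·m/s

(c = 2.99792458 × 10^8 m/s, 1 eV = 1.602176634 × 10^-19 J.)
In SI units: E = 3124 keV = 5.0052 × 10^-13 J.
The photon relation is p = E/c, giving p = 1.670 × 10^-21 kg·m/s.
So p ≈ 1.67 × 10^-21 kg·m/s.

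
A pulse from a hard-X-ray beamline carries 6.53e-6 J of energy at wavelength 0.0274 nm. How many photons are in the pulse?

9.01e8 photons

Per-photon energy: E = 7.250e-15 J (from wavelength = 0.0274 nm).
N = E_total / E_photon = 6.53e-6 J / 7.250e-15 J = 9.01e8.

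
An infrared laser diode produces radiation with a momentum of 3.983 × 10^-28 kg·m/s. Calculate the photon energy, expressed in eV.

Since E = pc for a photon, E = 1.194 × 10^-19 J.
Converting to eV: E = 0.7453 eV ≈ 0.745 eV.

0.745 eV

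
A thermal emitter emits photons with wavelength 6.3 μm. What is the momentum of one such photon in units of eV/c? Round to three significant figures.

Convert to SI: λ = 6.3 μm = 6.3e-6 m.
For a photon p = h/λ, so p = 1.052e-28 kg·m/s.
Converting to eV/c: p = 0.1968 eV/c ≈ 0.197 eV/c.

0.197 eV/c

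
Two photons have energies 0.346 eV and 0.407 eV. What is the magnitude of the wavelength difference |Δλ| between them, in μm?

Using λ = hc/E: λ₁ = 3.583e-6 m, λ₂ = 3.046e-6 m.
|Δλ| = |3.583e-6 − 3.046e-6| = 5.37e-7 m = 0.537 μm.

0.537 μm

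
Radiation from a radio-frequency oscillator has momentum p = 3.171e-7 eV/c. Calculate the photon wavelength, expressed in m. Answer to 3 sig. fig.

3.91 m

Take h = 6.62607015e-34 J·s, c = 2.99792458e8 m/s, 1 eV = 1.602176634e-19 J.
First convert: p = 3.171e-7 eV/c = 1.6947e-34 kg·m/s.
The photon relation is λ = h/p, giving λ = 3.910 m.
So λ ≈ 3.91 m.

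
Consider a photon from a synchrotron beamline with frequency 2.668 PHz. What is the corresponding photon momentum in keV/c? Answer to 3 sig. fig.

In SI units: f = 2.668 PHz = 2.668·10^15 Hz.
Since p = hf/c for a photon, p = 5.897·10^-27 kg·m/s.
Converting to keV/c: p = 0.01103 keV/c ≈ 0.0110 keV/c.

0.0110 keV/c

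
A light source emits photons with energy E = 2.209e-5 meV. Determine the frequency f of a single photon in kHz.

5340 kHz

Convert to SI: E = 2.209e-5 meV = 3.5392e-27 J.
Apply f = E/h: f = 5.341e6 Hz.
Converting to kHz: f = 5341 kHz ≈ 5340 kHz.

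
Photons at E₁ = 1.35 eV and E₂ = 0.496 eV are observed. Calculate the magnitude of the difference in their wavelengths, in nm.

1580 nm

Using λ = hc/E: λ₁ = 9.184e-7 m, λ₂ = 2.500e-6 m.
|Δλ| = |9.184e-7 − 2.500e-6| = 1.58e-6 m = 1580 nm.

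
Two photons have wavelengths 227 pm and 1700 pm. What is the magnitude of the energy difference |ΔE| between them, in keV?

Using E = hc/λ: E₁ = 8.751 × 10^-16 J, E₂ = 1.168 × 10^-16 J.
|ΔE| = |8.751 × 10^-16 − 1.168 × 10^-16| = 7.58 × 10^-16 J = 4.73 keV.

4.73 keV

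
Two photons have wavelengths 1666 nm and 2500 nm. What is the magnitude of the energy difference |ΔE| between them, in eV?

0.248 eV

Using E = hc/λ: E₁ = 1.1923 × 10^-19 J, E₂ = 7.9458 × 10^-20 J.
|ΔE| = |1.1923 × 10^-19 − 7.9458 × 10^-20| = 3.98 × 10^-20 J = 0.248 eV.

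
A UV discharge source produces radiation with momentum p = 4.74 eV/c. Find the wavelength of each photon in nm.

262 nm

(h = 6.62607015e-34 J·s, c = 2.99792458e8 m/s, 1 eV = 1.602176634e-19 J.)
In SI units: p = 4.74 eV/c = 2.5332e-27 kg·m/s.
The photon relation is λ = h/p, giving λ = 2.616e-7 m.
Converting to nm: λ = 261.6 nm ≈ 262 nm.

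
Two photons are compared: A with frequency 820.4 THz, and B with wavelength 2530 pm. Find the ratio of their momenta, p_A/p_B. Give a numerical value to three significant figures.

p_A = 1.813 × 10^-27 kg·m/s (from frequency = 820.4 THz, via p = hf/c).
p_B = 2.619 × 10^-25 kg·m/s (from wavelength = 2530 pm, via p = h/λ).
Ratio = 1.813 × 10^-27 / 2.619 × 10^-25 = 6.92 × 10^-3.

6.92 × 10^-3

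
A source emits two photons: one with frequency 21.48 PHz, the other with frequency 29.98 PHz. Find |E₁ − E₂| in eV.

35.2 eV

Using E = hf: E₁ = 1.4233 × 10^-17 J, E₂ = 1.9865 × 10^-17 J.
|ΔE| = |1.4233 × 10^-17 − 1.9865 × 10^-17| = 5.63 × 10^-18 J = 35.2 eV.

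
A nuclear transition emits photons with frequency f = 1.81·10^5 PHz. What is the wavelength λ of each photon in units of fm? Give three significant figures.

In SI units: f = 1.81·10^5 PHz = 1.81·10^20 Hz.
The photon relation is λ = c/f, giving λ = 1.656·10^-12 m.
Converting to fm: λ = 1656 fm ≈ 1660 fm.

1660 fm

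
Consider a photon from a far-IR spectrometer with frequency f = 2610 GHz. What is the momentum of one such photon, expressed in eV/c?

0.0108 eV/c

(h = 6.62607015·10^-34 J·s, c = 2.99792458·10^8 m/s, 1 eV = 1.602176634·10^-19 J.)
Convert to SI: f = 2610 GHz = 2.61·10^12 Hz.
Since p = hf/c for a photon, p = 5.769·10^-30 kg·m/s.
Converting to eV/c: p = 0.01079 eV/c ≈ 0.0108 eV/c.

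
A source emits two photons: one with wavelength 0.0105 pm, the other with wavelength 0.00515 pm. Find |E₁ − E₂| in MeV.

123 MeV

Using E = hc/λ: E₁ = 1.892e-11 J, E₂ = 3.857e-11 J.
|ΔE| = |1.892e-11 − 3.857e-11| = 1.97e-11 J = 123 MeV.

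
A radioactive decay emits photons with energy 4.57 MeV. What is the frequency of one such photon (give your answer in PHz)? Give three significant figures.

(h = 6.62607015 × 10^-34 J·s, 1 eV = 1.602176634 × 10^-19 J.)
In SI units: E = 4.57 MeV = 7.3219 × 10^-13 J.
For a photon f = E/h, so f = 1.105 × 10^21 Hz.
Converting to PHz: f = 1.105 × 10^6 PHz ≈ 1.11 × 10^6 PHz.

1.11 × 10^6 PHz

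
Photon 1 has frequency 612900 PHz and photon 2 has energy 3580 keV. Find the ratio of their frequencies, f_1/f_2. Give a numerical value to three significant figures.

f_1 = 6.129e20 Hz (from frequency = 612900 PHz, via f given directly).
f_2 = 8.656e20 Hz (from energy = 3580 keV, via f = E/h).
Ratio = 6.129e20 / 8.656e20 = 0.708.

0.708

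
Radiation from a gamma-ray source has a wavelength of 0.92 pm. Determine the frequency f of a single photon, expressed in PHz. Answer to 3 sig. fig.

Convert to SI: λ = 0.92 pm = 9.2 × 10^-13 m.
Apply f = c/λ: f = 3.259 × 10^20 Hz.
Converting to PHz: f = 325900 PHz ≈ 3.26 × 10^5 PHz.

3.26 × 10^5 PHz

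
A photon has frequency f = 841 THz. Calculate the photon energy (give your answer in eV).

3.48 eV

In SI units: f = 841 THz = 8.41e14 Hz.
The photon relation is E = hf, giving E = 5.573e-19 J.
Converting to eV: E = 3.478 eV ≈ 3.48 eV.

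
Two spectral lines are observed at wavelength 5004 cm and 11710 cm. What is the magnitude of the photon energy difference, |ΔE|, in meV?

1.42·10^-5 meV

Using E = hc/λ: E₁ = 3.9697·10^-27 J, E₂ = 1.6964·10^-27 J.
|ΔE| = |3.9697·10^-27 − 1.6964·10^-27| = 2.27·10^-27 J = 1.42·10^-5 meV.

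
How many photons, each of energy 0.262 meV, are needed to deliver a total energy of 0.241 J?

Per-photon energy: E = 4.198e-23 J (from energy = 0.262 meV).
N = E_total / E_photon = 0.241 J / 4.198e-23 J = 5.74e21.

5.74e21 photons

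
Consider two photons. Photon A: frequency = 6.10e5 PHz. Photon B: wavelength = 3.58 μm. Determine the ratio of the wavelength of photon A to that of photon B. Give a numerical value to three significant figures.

λ_A = 4.915e-13 m (from frequency = 6.10e5 PHz, via λ = c/f).
λ_B = 3.580e-6 m (from wavelength = 3.58 μm, via λ given directly).
Ratio = 4.915e-13 / 3.580e-6 = 1.37e-7.

1.37e-7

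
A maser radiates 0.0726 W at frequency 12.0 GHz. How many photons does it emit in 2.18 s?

1.99e22 photons

Total energy: E_total = P·t = 0.0726 × 2.18 = 0.1583 J.
Per-photon energy: E = 7.951e-24 J.
N = E_total / E_photon = 1.99e22.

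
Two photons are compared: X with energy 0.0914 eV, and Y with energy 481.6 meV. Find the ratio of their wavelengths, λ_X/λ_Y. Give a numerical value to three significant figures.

λ_X = 1.357e-5 m (from energy = 0.0914 eV, via λ = hc/E).
λ_Y = 2.574e-6 m (from energy = 481.6 meV, via λ = hc/E).
Ratio = 1.357e-5 / 2.574e-6 = 5.27.

5.27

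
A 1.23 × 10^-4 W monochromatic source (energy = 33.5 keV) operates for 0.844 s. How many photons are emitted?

Total energy: E_total = P·t = 1.23 × 10^-4 × 0.844 = 1.038 × 10^-4 J.
Per-photon energy: E = 5.367 × 10^-15 J.
N = E_total / E_photon = 1.93 × 10^10.

1.93 × 10^10 photons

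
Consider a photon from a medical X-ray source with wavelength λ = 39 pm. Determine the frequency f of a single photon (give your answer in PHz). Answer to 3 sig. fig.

7690 PHz

Take c = 2.99792458·10^8 m/s.
Convert to SI: λ = 39 pm = 3.9·10^-11 m.
For a photon f = c/λ, so f = 7.687·10^18 Hz.
Converting to PHz: f = 7687 PHz ≈ 7690 PHz.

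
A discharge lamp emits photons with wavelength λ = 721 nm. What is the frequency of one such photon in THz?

Convert to SI: λ = 721 nm = 7.21 × 10^-7 m.
The photon relation is f = c/λ, giving f = 4.158 × 10^14 Hz.
Converting to THz: f = 415.8 THz ≈ 416 THz.

416 THz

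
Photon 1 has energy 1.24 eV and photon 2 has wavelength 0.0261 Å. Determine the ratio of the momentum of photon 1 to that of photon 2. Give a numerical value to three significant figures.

2.61e-6

p_1 = 6.627e-28 kg·m/s (from energy = 1.24 eV, via p = E/c).
p_2 = 2.539e-22 kg·m/s (from wavelength = 0.0261 Å, via p = h/λ).
Ratio = 6.627e-28 / 2.539e-22 = 2.61e-6.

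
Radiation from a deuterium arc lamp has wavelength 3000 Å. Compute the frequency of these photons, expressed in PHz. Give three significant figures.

(c = 2.99792458·10^8 m/s.)
First convert: λ = 3000 Å = 3.00·10^-7 m.
Apply f = c/λ: f = 9.993·10^14 Hz.
Converting to PHz: f = 0.9993 PHz ≈ 0.999 PHz.

0.999 PHz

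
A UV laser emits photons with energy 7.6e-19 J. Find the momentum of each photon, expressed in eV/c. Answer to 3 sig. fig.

Since p = E/c for a photon, p = 2.535e-27 kg·m/s.
Converting to eV/c: p = 4.744 eV/c ≈ 4.74 eV/c.

4.74 eV/c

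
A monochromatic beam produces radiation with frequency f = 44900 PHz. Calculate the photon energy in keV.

Use h = 6.62607015e-34 J·s, 1 eV = 1.602176634e-19 J.
In SI units: f = 44900 PHz = 4.49e19 Hz.
Apply E = hf: E = 2.975e-14 J.
Converting to keV: E = 185.7 keV ≈ 186 keV.

186 keV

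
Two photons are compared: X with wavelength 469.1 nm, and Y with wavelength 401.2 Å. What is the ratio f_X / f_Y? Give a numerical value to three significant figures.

0.0855

f_X = 6.391e14 Hz (from wavelength = 469.1 nm, via f = c/λ).
f_Y = 7.472e15 Hz (from wavelength = 401.2 Å, via f = c/λ).
Ratio = 6.391e14 / 7.472e15 = 0.0855.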